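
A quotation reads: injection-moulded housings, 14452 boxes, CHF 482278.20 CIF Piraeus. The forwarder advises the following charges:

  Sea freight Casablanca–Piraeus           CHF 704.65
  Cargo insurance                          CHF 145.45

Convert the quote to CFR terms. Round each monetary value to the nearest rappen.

Not relevant to the conversion: freight — on the seller under both CIF and CFR; already in the CIF price and stays in the CFR price.
From CIF to CFR, the seller no longer bears: insurance.
CFR price = 482278.20 − 145.45 = 482132.75

CFR price: CHF 482132.75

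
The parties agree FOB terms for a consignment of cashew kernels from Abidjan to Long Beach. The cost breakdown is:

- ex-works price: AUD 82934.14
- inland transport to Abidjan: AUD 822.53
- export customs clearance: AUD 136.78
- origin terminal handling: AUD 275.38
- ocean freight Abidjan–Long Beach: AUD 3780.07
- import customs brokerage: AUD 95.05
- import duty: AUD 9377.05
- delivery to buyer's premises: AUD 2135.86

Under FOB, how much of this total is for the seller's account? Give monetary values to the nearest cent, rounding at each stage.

Seller's account: AUD 84168.83

FOB: the seller bears costs until goods are on board at the origin port; the buyer bears freight, insurance and all costs thereafter.
Seller's account: goods 82934.14 + inland to port 822.53 + export clearance 136.78 + origin terminal 275.38 = 84168.83
Buyer's account: freight 3780.07 + brokerage 95.05 + duty 9377.05 + delivery 2135.86 = 15388.03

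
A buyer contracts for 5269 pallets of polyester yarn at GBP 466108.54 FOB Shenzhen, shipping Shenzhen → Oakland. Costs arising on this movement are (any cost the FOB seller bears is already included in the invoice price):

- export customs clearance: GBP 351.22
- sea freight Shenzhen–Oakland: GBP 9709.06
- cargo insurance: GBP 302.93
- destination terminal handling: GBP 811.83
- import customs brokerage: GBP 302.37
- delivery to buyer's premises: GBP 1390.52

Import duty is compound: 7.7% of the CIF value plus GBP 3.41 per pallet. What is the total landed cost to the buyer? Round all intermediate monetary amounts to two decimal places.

FOB: the seller bears costs until goods are on board at the origin port; the buyer bears freight, insurance and all costs thereafter.
Already in the invoice (seller's account under FOB): export clearance — exclude.
CIF value = FOB price + freight + insurance = 466108.54 + 9709.06 + 302.93 = 476120.53
Ad valorem component: 476120.53 × 7.7% = 36661.28
Specific component: 5269 × 3.41 = 17967.29
Import duty = 36661.28 + 17967.29 = 54628.57
Buyer bears: freight 9709.06 + insurance 302.93 + destination terminal 811.83 + brokerage 302.37 + delivery 1390.52 + duty 54628.57 = 67145.28
Landed cost = invoice 466108.54 + 67145.28 = 533253.82

Total landed cost: GBP 533253.82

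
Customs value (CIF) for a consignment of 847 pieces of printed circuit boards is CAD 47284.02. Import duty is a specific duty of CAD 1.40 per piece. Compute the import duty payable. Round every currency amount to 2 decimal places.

Import duty: CAD 1185.80

Import duty = 847 × 1.40 = 1185.80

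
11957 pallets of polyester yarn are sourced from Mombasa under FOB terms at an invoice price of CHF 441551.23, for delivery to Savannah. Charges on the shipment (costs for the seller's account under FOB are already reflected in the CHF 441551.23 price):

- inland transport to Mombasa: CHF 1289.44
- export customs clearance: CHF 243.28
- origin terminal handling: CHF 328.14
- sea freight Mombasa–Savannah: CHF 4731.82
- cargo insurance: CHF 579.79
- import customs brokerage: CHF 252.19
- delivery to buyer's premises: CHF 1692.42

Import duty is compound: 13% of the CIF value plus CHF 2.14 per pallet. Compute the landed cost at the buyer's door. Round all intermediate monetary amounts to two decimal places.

FOB: the seller bears costs until goods are on board at the origin port; the buyer bears freight, insurance and all costs thereafter.
Already in the invoice (seller's account under FOB): inland to port, export clearance, origin terminal — exclude.
CIF value = FOB price + freight + insurance = 441551.23 + 4731.82 + 579.79 = 446862.84
Ad valorem component: 446862.84 × 13% = 58092.17
Specific component: 11957 × 2.14 = 25587.98
Import duty = 58092.17 + 25587.98 = 83680.15
Buyer bears: freight 4731.82 + insurance 579.79 + brokerage 252.19 + delivery 1692.42 + duty 83680.15 = 90936.37
Landed cost = invoice 441551.23 + 90936.37 = 532487.60

Total landed cost: CHF 532487.60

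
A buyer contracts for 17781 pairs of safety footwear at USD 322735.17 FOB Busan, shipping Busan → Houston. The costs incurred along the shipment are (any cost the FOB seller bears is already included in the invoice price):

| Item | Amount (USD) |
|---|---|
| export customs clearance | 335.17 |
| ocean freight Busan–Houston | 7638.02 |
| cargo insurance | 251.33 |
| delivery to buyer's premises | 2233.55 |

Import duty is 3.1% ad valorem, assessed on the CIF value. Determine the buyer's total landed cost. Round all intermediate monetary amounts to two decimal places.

Total landed cost: USD 343107.43

FOB: the seller bears costs until goods are on board at the origin port; the buyer bears freight, insurance and all costs thereafter.
Already in the invoice (seller's account under FOB): export clearance — exclude.
CIF value = FOB price + freight + insurance = 322735.17 + 7638.02 + 251.33 = 330624.52
Import duty = 330624.52 × 3.1% = 10249.36
Buyer bears: freight 7638.02 + insurance 251.33 + delivery 2233.55 + duty 10249.36 = 20372.26
Landed cost = invoice 322735.17 + 20372.26 = 343107.43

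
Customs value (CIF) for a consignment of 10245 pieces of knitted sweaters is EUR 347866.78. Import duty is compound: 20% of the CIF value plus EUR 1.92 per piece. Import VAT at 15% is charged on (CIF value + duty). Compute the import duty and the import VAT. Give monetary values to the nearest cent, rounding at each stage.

Import duty: EUR 89243.76; import VAT: EUR 65566.58

Ad valorem component: 347866.78 × 20% = 69573.36
Specific component: 10245 × 1.92 = 19670.40
Import duty = 69573.36 + 19670.40 = 89243.76
VAT base = CIF + duty = 347866.78 + 89243.76 = 437110.54
Import VAT = 437110.54 × 15% = 65566.58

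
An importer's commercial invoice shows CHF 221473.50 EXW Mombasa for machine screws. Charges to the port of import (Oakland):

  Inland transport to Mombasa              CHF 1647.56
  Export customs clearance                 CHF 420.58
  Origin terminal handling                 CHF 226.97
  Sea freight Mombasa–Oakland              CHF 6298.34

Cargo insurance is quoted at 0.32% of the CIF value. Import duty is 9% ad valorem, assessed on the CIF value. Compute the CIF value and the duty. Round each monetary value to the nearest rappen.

Let C be the CIF value. C = EXW price + pre-shipment costs + freight + 0.32% × C
C − 0.32% × C = 221473.50 + 1647.56 + 420.58 + 226.97 + 6298.34
0.9968 × C = 230066.95
C = 230066.95 / 0.9968 = 230805.53
Insurance premium = 0.32% × 230805.53 = 738.58
Import duty = 230805.53 × 9% = 20772.50

CIF value: CHF 230805.53; import duty: CHF 20772.50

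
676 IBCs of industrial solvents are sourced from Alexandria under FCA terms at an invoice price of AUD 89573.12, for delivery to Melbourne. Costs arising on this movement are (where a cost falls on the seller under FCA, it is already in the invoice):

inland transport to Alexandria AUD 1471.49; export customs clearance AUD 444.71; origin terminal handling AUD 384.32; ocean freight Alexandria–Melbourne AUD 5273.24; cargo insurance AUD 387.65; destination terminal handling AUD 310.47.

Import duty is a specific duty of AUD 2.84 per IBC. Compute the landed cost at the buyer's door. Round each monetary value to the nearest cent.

FCA: the seller delivers export-cleared goods to the carrier; the buyer bears costs from that point.
Already in the invoice (seller's account under FCA): inland to port, export clearance — exclude.
CIF value = FCA price + origin terminal + freight + insurance = 89573.12 + 384.32 + 5273.24 + 387.65 = 95618.33
Import duty = 676 × 2.84 = 1919.84
Buyer bears: origin terminal 384.32 + freight 5273.24 + insurance 387.65 + destination terminal 310.47 + duty 1919.84 = 8275.52
Landed cost = invoice 89573.12 + 8275.52 = 97848.64

Total landed cost: AUD 97848.64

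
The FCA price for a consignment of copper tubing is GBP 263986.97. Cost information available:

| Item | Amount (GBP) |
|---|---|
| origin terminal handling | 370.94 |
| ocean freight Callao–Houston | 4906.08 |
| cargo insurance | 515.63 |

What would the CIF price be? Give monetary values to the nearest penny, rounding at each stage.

CIF price: GBP 269779.62

From FCA to CIF, the seller additionally bears: origin terminal, freight, insurance.
CIF price = 263986.97 + 370.94 + 4906.08 + 515.63 = 269779.62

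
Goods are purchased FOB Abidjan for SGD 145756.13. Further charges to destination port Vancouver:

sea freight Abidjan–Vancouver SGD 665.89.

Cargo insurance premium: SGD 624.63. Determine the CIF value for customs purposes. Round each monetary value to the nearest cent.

CIF value: SGD 147046.65

CIF = FOB price + freight + insurance
CIF = 145756.13 + 665.89 + 624.63 = 147046.65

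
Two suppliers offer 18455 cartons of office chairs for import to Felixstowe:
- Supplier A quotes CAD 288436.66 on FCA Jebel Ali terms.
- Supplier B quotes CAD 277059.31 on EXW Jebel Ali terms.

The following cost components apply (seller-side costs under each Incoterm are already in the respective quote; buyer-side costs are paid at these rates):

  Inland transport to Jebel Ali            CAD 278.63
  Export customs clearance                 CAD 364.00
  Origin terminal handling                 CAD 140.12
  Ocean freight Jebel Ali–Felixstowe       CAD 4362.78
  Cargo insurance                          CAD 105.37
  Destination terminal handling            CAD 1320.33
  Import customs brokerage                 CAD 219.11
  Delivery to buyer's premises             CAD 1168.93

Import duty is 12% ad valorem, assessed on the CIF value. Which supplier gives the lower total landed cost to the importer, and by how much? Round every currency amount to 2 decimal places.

Supplier B is cheaper by CAD 12022.88

Supplier A (FCA):
CIF value = FCA price + origin terminal + freight + insurance = 288436.66 + 140.12 + 4362.78 + 105.37 = 293044.93
Import duty = 293044.93 × 12% = 35165.39
Buyer bears (A): 140.12 + 4362.78 + 105.37 + 1320.33 + 219.11 + 1168.93 = 7316.64
Landed cost (A) = invoice 288436.66 + 7316.64 + duty 35165.39 = 330918.69
Supplier B (EXW):
CIF value = EXW price + inland to port + export clearance + origin terminal + freight + insurance = 277059.31 + 278.63 + 364.00 + 140.12 + 4362.78 + 105.37 = 282310.21
Import duty = 282310.21 × 12% = 33877.23
Buyer bears (B): 278.63 + 364.00 + 140.12 + 4362.78 + 105.37 + 1320.33 + 219.11 + 1168.93 = 7959.27
Landed cost (B) = invoice 277059.31 + 7959.27 + duty 33877.23 = 318895.81
Difference = |330918.69 − 318895.81| = 12022.88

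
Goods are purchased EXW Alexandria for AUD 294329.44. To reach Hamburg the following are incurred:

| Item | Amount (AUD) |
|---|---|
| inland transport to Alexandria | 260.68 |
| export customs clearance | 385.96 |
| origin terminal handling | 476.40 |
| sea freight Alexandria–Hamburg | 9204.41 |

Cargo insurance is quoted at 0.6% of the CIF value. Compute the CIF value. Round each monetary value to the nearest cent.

CIF value: AUD 306495.87

Let C be the CIF value. C = EXW price + pre-shipment costs + freight + 0.6% × C
C − 0.6% × C = 294329.44 + 260.68 + 385.96 + 476.40 + 9204.41
0.994 × C = 304656.89
C = 304656.89 / 0.994 = 306495.87
Insurance premium = 0.6% × 306495.87 = 1838.98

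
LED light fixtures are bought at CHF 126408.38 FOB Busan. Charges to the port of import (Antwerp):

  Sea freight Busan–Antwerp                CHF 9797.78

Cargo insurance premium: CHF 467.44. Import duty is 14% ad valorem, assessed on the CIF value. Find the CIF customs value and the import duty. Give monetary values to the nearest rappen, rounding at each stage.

CIF = FOB price + freight + insurance
CIF = 126408.38 + 9797.78 + 467.44 = 136673.60
Import duty = 136673.60 × 14% = 19134.30

CIF value: CHF 136673.60; import duty: CHF 19134.30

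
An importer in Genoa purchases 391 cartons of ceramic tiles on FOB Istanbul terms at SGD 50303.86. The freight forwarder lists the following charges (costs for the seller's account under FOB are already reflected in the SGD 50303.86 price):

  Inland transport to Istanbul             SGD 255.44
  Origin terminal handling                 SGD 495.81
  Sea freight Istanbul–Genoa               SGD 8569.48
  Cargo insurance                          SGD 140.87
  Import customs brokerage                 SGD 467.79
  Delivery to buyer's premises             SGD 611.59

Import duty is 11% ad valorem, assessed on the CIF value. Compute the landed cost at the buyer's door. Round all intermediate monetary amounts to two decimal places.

Total landed cost: SGD 66585.15

FOB: the seller bears costs until goods are on board at the origin port; the buyer bears freight, insurance and all costs thereafter.
Already in the invoice (seller's account under FOB): inland to port, origin terminal — exclude.
CIF value = FOB price + freight + insurance = 50303.86 + 8569.48 + 140.87 = 59014.21
Import duty = 59014.21 × 11% = 6491.56
Buyer bears: freight 8569.48 + insurance 140.87 + brokerage 467.79 + delivery 611.59 + duty 6491.56 = 16281.29
Landed cost = invoice 50303.86 + 16281.29 = 66585.15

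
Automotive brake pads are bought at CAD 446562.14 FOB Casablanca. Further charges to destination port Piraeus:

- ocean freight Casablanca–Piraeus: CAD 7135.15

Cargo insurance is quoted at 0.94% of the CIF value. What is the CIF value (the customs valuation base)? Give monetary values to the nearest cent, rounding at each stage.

CIF value: CAD 458002.51

Let C be the CIF value. C = FOB price + freight + 0.94% × C
C − 0.94% × C = 446562.14 + 7135.15
0.9906 × C = 453697.29
C = 453697.29 / 0.9906 = 458002.51
Insurance premium = 0.94% × 458002.51 = 4305.22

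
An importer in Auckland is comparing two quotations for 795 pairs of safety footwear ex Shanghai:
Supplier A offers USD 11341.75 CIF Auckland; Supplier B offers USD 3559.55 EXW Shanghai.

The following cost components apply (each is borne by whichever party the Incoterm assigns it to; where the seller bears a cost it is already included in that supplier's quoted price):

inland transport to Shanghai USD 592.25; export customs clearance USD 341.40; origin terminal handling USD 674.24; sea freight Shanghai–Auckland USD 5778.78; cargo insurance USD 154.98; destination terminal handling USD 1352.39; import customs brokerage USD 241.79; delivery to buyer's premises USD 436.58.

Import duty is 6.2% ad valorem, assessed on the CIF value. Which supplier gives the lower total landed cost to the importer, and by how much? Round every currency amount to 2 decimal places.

Supplier B is cheaper by USD 255.47

Supplier A (CIF):
The CIF price already equals the CIF value: 11341.75
Import duty = 11341.75 × 6.2% = 703.19
Buyer bears (A): 1352.39 + 241.79 + 436.58 = 2030.76
Landed cost (A) = invoice 11341.75 + 2030.76 + duty 703.19 = 14075.70
Supplier B (EXW):
CIF value = EXW price + inland to port + export clearance + origin terminal + freight + insurance = 3559.55 + 592.25 + 341.40 + 674.24 + 5778.78 + 154.98 = 11101.20
Import duty = 11101.20 × 6.2% = 688.27
Buyer bears (B): 592.25 + 341.40 + 674.24 + 5778.78 + 154.98 + 1352.39 + 241.79 + 436.58 = 9572.41
Landed cost (B) = invoice 3559.55 + 9572.41 + duty 688.27 = 13820.23
Difference = |14075.70 − 13820.23| = 255.47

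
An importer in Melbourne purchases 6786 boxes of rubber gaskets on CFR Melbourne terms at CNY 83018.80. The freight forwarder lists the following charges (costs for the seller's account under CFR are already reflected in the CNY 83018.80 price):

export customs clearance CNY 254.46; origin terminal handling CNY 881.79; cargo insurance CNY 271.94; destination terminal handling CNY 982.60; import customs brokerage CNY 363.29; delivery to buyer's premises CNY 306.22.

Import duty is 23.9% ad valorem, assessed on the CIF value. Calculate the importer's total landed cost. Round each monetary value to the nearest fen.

CFR: the seller pays costs through ocean freight to the destination port, but not insurance.
Already in the invoice (seller's account under CFR): export clearance, origin terminal — exclude.
CIF value = CFR price + insurance = 83018.80 + 271.94 = 83290.74
Import duty = 83290.74 × 23.9% = 19906.49
Buyer bears: insurance 271.94 + destination terminal 982.60 + brokerage 363.29 + delivery 306.22 + duty 19906.49 = 21830.54
Landed cost = invoice 83018.80 + 21830.54 = 104849.34

Total landed cost: CNY 104849.34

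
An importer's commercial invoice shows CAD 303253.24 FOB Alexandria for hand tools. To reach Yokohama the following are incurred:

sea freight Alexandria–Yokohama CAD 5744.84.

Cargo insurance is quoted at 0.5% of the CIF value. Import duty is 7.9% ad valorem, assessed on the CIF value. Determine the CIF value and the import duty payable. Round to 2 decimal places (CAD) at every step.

CIF value: CAD 310550.83; import duty: CAD 24533.52

Let C be the CIF value. C = FOB price + freight + 0.5% × C
C − 0.5% × C = 303253.24 + 5744.84
0.995 × C = 308998.08
C = 308998.08 / 0.995 = 310550.83
Insurance premium = 0.5% × 310550.83 = 1552.75
Import duty = 310550.83 × 7.9% = 24533.52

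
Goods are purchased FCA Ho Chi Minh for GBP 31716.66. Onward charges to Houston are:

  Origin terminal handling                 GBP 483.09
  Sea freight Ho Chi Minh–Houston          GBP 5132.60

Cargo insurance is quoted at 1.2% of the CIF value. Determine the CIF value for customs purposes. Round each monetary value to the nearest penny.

CIF value: GBP 37785.78

Let C be the CIF value. C = FCA price + pre-shipment costs + freight + 1.2% × C
C − 1.2% × C = 31716.66 + 483.09 + 5132.60
0.988 × C = 37332.35
C = 37332.35 / 0.988 = 37785.78
Insurance premium = 1.2% × 37785.78 = 453.43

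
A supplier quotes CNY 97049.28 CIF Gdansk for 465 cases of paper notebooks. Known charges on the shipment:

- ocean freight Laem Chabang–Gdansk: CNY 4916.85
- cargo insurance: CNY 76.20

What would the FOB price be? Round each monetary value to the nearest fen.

From CIF to FOB, the seller no longer bears: freight, insurance.
FOB price = 97049.28 − 4916.85 − 76.20 = 92056.23

FOB price: CNY 92056.23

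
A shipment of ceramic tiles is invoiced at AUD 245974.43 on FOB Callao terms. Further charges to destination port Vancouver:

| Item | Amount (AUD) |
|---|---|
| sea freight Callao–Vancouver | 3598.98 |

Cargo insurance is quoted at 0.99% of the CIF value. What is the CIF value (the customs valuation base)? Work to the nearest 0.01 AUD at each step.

CIF value: AUD 252068.89

Let C be the CIF value. C = FOB price + freight + 0.99% × C
C − 0.99% × C = 245974.43 + 3598.98
0.9901 × C = 249573.41
C = 249573.41 / 0.9901 = 252068.89
Insurance premium = 0.99% × 252068.89 = 2495.48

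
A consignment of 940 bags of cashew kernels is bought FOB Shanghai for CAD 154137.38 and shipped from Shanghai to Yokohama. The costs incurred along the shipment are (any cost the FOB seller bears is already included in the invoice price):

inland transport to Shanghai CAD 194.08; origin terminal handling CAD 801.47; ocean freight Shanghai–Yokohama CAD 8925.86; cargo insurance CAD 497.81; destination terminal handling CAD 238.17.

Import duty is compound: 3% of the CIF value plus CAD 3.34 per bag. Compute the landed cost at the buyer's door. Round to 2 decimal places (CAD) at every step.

FOB: the seller bears costs until goods are on board at the origin port; the buyer bears freight, insurance and all costs thereafter.
Already in the invoice (seller's account under FOB): inland to port, origin terminal — exclude.
CIF value = FOB price + freight + insurance = 154137.38 + 8925.86 + 497.81 = 163561.05
Ad valorem component: 163561.05 × 3% = 4906.83
Specific component: 940 × 3.34 = 3139.60
Import duty = 4906.83 + 3139.60 = 8046.43
Buyer bears: freight 8925.86 + insurance 497.81 + destination terminal 238.17 + duty 8046.43 = 17708.27
Landed cost = invoice 154137.38 + 17708.27 = 171845.65

Total landed cost: CAD 171845.65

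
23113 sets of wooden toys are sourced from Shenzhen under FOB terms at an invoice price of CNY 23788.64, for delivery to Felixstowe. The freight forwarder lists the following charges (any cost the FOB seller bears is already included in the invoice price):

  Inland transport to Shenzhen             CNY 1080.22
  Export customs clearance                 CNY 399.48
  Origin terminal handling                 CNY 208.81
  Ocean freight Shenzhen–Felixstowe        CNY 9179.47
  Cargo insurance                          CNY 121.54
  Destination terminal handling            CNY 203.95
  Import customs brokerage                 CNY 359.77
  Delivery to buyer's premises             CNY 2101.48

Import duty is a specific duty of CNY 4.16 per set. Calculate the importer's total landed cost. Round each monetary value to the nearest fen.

FOB: the seller bears costs until goods are on board at the origin port; the buyer bears freight, insurance and all costs thereafter.
Already in the invoice (seller's account under FOB): inland to port, export clearance, origin terminal — exclude.
CIF value = FOB price + freight + insurance = 23788.64 + 9179.47 + 121.54 = 33089.65
Import duty = 23113 × 4.16 = 96150.08
Buyer bears: freight 9179.47 + insurance 121.54 + destination terminal 203.95 + brokerage 359.77 + delivery 2101.48 + duty 96150.08 = 108116.29
Landed cost = invoice 23788.64 + 108116.29 = 131904.93

Total landed cost: CNY 131904.93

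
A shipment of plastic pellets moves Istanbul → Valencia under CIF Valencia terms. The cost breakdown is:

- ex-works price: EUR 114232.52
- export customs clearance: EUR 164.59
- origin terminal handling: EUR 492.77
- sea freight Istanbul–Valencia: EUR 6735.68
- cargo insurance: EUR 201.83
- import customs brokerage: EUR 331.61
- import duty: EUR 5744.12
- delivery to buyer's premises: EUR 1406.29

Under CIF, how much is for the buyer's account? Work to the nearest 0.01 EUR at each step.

Buyer's account: EUR 7482.02

CIF: the seller pays costs through ocean freight and marine insurance to the destination port.
Seller's account: goods 114232.52 + export clearance 164.59 + origin terminal 492.77 + freight 6735.68 + insurance 201.83 = 121827.39
Buyer's account: brokerage 331.61 + duty 5744.12 + delivery 1406.29 = 7482.02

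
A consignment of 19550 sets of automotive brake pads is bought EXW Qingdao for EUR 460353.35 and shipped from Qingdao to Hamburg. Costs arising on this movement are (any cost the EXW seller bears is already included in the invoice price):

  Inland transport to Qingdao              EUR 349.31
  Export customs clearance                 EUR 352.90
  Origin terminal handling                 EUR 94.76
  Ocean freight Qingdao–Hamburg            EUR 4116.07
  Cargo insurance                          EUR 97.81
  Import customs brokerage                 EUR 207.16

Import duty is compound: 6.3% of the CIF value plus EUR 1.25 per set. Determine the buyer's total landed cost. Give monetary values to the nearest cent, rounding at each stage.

Total landed cost: EUR 519326.80

EXW: the seller makes goods available at their premises; the buyer bears all onward costs.
CIF value = EXW price + inland to port + export clearance + origin terminal + freight + insurance = 460353.35 + 349.31 + 352.90 + 94.76 + 4116.07 + 97.81 = 465364.20
Ad valorem component: 465364.20 × 6.3% = 29317.94
Specific component: 19550 × 1.25 = 24437.50
Import duty = 29317.94 + 24437.50 = 53755.44
Buyer bears: inland to port 349.31 + export clearance 352.90 + origin terminal 94.76 + freight 4116.07 + insurance 97.81 + brokerage 207.16 + duty 53755.44 = 58973.45
Landed cost = invoice 460353.35 + 58973.45 = 519326.80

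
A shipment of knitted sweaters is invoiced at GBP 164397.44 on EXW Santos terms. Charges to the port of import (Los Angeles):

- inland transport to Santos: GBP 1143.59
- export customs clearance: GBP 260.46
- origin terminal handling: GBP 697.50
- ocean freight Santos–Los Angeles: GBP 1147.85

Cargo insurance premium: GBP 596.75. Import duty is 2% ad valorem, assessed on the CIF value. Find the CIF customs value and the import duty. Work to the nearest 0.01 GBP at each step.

CIF = EXW price + pre-shipment costs + freight + insurance
CIF = 164397.44 + 1143.59 + 260.46 + 697.50 + 1147.85 + 596.75 = 168243.59
Import duty = 168243.59 × 2% = 3364.87

CIF value: GBP 168243.59; import duty: GBP 3364.87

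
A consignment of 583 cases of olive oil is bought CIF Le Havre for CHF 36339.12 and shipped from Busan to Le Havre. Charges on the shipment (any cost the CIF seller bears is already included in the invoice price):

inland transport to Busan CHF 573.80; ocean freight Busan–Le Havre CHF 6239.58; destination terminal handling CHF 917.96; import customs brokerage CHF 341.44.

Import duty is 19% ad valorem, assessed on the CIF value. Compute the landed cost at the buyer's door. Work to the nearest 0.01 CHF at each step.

CIF: the seller pays costs through ocean freight and marine insurance to the destination port.
Already in the invoice (seller's account under CIF): inland to port, freight — exclude.
The CIF price already equals the CIF value: 36339.12
Import duty = 36339.12 × 19% = 6904.43
Buyer bears: destination terminal 917.96 + brokerage 341.44 + duty 6904.43 = 8163.83
Landed cost = invoice 36339.12 + 8163.83 = 44502.95

Total landed cost: CHF 44502.95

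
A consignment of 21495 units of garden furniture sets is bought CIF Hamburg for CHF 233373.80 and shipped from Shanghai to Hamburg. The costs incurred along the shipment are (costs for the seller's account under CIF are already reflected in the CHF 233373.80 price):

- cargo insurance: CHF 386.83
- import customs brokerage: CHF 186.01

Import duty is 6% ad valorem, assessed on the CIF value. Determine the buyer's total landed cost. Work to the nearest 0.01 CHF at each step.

Total landed cost: CHF 247562.24

CIF: the seller pays costs through ocean freight and marine insurance to the destination port.
Already in the invoice (seller's account under CIF): insurance — exclude.
The CIF price already equals the CIF value: 233373.80
Import duty = 233373.80 × 6% = 14002.43
Buyer bears: brokerage 186.01 + duty 14002.43 = 14188.44
Landed cost = invoice 233373.80 + 14188.44 = 247562.24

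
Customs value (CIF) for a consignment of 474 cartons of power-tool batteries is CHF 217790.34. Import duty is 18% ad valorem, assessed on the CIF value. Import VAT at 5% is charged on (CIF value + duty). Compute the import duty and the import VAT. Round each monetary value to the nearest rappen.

Import duty: CHF 39202.26; import VAT: CHF 12849.63

Import duty = 217790.34 × 18% = 39202.26
VAT base = CIF + duty = 217790.34 + 39202.26 = 256992.60
Import VAT = 256992.60 × 5% = 12849.63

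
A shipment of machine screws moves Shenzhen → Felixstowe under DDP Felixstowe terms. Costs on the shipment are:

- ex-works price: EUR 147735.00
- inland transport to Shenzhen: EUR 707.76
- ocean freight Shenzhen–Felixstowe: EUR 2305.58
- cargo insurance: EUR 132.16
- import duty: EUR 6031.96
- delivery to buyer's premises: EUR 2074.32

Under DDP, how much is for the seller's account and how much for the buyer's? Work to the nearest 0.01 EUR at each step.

DDP: the seller bears all costs including import duty.
Seller's account: goods 147735.00 + inland to port 707.76 + freight 2305.58 + insurance 132.16 + duty 6031.96 + delivery 2074.32 = 158986.78
Buyer's account: 0.00

Seller: EUR 158986.78; buyer: EUR 0.00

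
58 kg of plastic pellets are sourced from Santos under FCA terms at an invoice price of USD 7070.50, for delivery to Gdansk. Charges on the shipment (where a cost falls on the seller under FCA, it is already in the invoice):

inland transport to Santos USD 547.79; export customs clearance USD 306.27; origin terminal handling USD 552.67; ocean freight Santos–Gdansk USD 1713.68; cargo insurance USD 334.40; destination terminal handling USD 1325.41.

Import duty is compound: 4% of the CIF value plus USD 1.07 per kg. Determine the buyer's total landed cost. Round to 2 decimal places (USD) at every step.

FCA: the seller delivers export-cleared goods to the carrier; the buyer bears costs from that point.
Already in the invoice (seller's account under FCA): inland to port, export clearance — exclude.
CIF value = FCA price + origin terminal + freight + insurance = 7070.50 + 552.67 + 1713.68 + 334.40 = 9671.25
Ad valorem component: 9671.25 × 4% = 386.85
Specific component: 58 × 1.07 = 62.06
Import duty = 386.85 + 62.06 = 448.91
Buyer bears: origin terminal 552.67 + freight 1713.68 + insurance 334.40 + destination terminal 1325.41 + duty 448.91 = 4375.07
Landed cost = invoice 7070.50 + 4375.07 = 11445.57

Total landed cost: USD 11445.57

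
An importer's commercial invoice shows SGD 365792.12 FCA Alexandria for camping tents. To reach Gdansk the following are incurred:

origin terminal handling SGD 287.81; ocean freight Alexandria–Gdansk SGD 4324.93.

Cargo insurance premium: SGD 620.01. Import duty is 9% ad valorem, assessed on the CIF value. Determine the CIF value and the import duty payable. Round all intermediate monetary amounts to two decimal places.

CIF value: SGD 371024.87; import duty: SGD 33392.24

CIF = FCA price + pre-shipment costs + freight + insurance
CIF = 365792.12 + 287.81 + 4324.93 + 620.01 = 371024.87
Import duty = 371024.87 × 9% = 33392.24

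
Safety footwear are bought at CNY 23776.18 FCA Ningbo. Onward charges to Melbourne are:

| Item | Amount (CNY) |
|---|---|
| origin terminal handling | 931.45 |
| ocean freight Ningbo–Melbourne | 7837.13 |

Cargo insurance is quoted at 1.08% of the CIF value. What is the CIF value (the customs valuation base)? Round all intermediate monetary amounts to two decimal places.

CIF value: CNY 32900.08

Let C be the CIF value. C = FCA price + pre-shipment costs + freight + 1.08% × C
C − 1.08% × C = 23776.18 + 931.45 + 7837.13
0.9892 × C = 32544.76
C = 32544.76 / 0.9892 = 32900.08
Insurance premium = 1.08% × 32900.08 = 355.32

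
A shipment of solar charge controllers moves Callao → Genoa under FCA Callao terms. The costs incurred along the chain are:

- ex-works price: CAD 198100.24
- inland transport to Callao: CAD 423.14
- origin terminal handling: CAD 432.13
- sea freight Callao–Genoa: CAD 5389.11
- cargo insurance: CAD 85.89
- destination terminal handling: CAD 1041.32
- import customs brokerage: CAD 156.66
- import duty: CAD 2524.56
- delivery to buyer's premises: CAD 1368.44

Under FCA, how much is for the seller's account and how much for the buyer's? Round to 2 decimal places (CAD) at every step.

Seller: CAD 198523.38; buyer: CAD 10998.11

FCA: the seller delivers export-cleared goods to the carrier; the buyer bears costs from that point.
Seller's account: goods 198100.24 + inland to port 423.14 = 198523.38
Buyer's account: origin terminal 432.13 + freight 5389.11 + insurance 85.89 + destination terminal 1041.32 + brokerage 156.66 + duty 2524.56 + delivery 1368.44 = 10998.11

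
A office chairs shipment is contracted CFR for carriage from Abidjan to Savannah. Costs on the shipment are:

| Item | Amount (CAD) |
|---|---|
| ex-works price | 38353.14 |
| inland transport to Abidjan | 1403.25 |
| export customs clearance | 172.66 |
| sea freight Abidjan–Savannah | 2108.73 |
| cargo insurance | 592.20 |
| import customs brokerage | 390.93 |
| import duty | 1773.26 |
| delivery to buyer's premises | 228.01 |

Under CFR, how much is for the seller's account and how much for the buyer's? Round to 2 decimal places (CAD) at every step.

CFR: the seller pays costs through ocean freight to the destination port, but not insurance.
Seller's account: goods 38353.14 + inland to port 1403.25 + export clearance 172.66 + freight 2108.73 = 42037.78
Buyer's account: insurance 592.20 + brokerage 390.93 + duty 1773.26 + delivery 228.01 = 2984.40

Seller: CAD 42037.78; buyer: CAD 2984.40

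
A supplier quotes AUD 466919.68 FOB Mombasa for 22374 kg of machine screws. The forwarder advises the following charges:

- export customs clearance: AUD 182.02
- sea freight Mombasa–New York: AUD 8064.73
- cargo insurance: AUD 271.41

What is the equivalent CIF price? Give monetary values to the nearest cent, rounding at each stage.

CIF price: AUD 475255.82

Not relevant to the conversion: export clearance — on the seller under both FOB and CIF; already in the FOB price and stays in the CIF price.
From FOB to CIF, the seller additionally bears: freight, insurance.
CIF price = 466919.68 + 8064.73 + 271.41 = 475255.82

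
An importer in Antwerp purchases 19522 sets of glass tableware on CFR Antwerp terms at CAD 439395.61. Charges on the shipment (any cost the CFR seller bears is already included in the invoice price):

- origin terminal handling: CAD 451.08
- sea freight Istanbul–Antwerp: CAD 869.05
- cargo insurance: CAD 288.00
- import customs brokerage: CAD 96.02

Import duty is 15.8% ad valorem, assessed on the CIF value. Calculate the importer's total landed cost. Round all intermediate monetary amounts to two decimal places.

CFR: the seller pays costs through ocean freight to the destination port, but not insurance.
Already in the invoice (seller's account under CFR): origin terminal, freight — exclude.
CIF value = CFR price + insurance = 439395.61 + 288.00 = 439683.61
Import duty = 439683.61 × 15.8% = 69470.01
Buyer bears: insurance 288.00 + brokerage 96.02 + duty 69470.01 = 69854.03
Landed cost = invoice 439395.61 + 69854.03 = 509249.64

Total landed cost: CAD 509249.64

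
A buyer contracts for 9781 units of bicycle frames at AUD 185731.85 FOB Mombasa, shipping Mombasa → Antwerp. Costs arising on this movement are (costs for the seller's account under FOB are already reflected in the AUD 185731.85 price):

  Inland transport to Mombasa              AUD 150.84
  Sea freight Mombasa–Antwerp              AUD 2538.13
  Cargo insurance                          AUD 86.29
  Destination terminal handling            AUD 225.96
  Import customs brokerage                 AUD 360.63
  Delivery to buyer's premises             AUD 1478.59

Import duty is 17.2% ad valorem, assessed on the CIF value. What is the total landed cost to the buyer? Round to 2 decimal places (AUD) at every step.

Total landed cost: AUD 222818.73

FOB: the seller bears costs until goods are on board at the origin port; the buyer bears freight, insurance and all costs thereafter.
Already in the invoice (seller's account under FOB): inland to port — exclude.
CIF value = FOB price + freight + insurance = 185731.85 + 2538.13 + 86.29 = 188356.27
Import duty = 188356.27 × 17.2% = 32397.28
Buyer bears: freight 2538.13 + insurance 86.29 + destination terminal 225.96 + brokerage 360.63 + delivery 1478.59 + duty 32397.28 = 37086.88
Landed cost = invoice 185731.85 + 37086.88 = 222818.73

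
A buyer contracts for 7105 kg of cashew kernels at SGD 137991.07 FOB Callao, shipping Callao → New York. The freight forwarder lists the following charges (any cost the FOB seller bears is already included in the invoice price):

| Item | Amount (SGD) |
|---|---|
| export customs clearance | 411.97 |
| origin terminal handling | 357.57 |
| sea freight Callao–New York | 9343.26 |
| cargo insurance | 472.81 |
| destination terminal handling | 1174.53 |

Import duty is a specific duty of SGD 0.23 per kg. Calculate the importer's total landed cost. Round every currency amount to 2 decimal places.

FOB: the seller bears costs until goods are on board at the origin port; the buyer bears freight, insurance and all costs thereafter.
Already in the invoice (seller's account under FOB): export clearance, origin terminal — exclude.
CIF value = FOB price + freight + insurance = 137991.07 + 9343.26 + 472.81 = 147807.14
Import duty = 7105 × 0.23 = 1634.15
Buyer bears: freight 9343.26 + insurance 472.81 + destination terminal 1174.53 + duty 1634.15 = 12624.75
Landed cost = invoice 137991.07 + 12624.75 = 150615.82

Total landed cost: SGD 150615.82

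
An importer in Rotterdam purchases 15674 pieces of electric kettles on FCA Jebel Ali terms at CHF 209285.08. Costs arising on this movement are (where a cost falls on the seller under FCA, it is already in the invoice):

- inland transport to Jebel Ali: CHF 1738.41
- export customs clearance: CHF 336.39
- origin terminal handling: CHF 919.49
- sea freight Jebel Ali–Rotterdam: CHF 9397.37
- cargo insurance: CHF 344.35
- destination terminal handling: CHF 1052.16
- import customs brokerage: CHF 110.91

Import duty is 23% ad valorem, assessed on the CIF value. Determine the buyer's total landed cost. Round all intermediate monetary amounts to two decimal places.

FCA: the seller delivers export-cleared goods to the carrier; the buyer bears costs from that point.
Already in the invoice (seller's account under FCA): inland to port, export clearance — exclude.
CIF value = FCA price + origin terminal + freight + insurance = 209285.08 + 919.49 + 9397.37 + 344.35 = 219946.29
Import duty = 219946.29 × 23% = 50587.65
Buyer bears: origin terminal 919.49 + freight 9397.37 + insurance 344.35 + destination terminal 1052.16 + brokerage 110.91 + duty 50587.65 = 62411.93
Landed cost = invoice 209285.08 + 62411.93 = 271697.01

Total landed cost: CHF 271697.01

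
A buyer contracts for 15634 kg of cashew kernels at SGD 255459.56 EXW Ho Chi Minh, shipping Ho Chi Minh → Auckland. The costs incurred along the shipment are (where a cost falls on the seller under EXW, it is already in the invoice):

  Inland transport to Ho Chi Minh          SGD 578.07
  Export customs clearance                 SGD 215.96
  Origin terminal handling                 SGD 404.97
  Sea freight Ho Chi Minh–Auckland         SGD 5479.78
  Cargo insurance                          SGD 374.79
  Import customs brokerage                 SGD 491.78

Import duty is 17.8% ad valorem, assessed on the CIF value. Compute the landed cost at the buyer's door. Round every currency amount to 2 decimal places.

Total landed cost: SGD 309732.25

EXW: the seller makes goods available at their premises; the buyer bears all onward costs.
CIF value = EXW price + inland to port + export clearance + origin terminal + freight + insurance = 255459.56 + 578.07 + 215.96 + 404.97 + 5479.78 + 374.79 = 262513.13
Import duty = 262513.13 × 17.8% = 46727.34
Buyer bears: inland to port 578.07 + export clearance 215.96 + origin terminal 404.97 + freight 5479.78 + insurance 374.79 + brokerage 491.78 + duty 46727.34 = 54272.69
Landed cost = invoice 255459.56 + 54272.69 = 309732.25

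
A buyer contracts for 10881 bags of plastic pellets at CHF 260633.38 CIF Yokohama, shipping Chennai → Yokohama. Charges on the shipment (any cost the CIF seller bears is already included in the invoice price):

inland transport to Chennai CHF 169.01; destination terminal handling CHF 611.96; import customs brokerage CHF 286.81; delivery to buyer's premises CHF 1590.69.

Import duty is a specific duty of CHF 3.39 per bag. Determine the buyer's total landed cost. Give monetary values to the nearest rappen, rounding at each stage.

CIF: the seller pays costs through ocean freight and marine insurance to the destination port.
Already in the invoice (seller's account under CIF): inland to port — exclude.
The CIF price already equals the CIF value: 260633.38
Import duty = 10881 × 3.39 = 36886.59
Buyer bears: destination terminal 611.96 + brokerage 286.81 + delivery 1590.69 + duty 36886.59 = 39376.05
Landed cost = invoice 260633.38 + 39376.05 = 300009.43

Total landed cost: CHF 300009.43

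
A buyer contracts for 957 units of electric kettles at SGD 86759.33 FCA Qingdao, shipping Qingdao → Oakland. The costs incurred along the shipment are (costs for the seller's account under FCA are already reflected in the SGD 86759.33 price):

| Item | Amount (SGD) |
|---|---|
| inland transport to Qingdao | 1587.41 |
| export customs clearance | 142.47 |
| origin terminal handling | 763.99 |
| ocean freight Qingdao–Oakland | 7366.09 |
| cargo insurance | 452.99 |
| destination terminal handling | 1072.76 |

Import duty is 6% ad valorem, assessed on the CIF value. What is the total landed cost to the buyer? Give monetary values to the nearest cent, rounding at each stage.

FCA: the seller delivers export-cleared goods to the carrier; the buyer bears costs from that point.
Already in the invoice (seller's account under FCA): inland to port, export clearance — exclude.
CIF value = FCA price + origin terminal + freight + insurance = 86759.33 + 763.99 + 7366.09 + 452.99 = 95342.40
Import duty = 95342.40 × 6% = 5720.54
Buyer bears: origin terminal 763.99 + freight 7366.09 + insurance 452.99 + destination terminal 1072.76 + duty 5720.54 = 15376.37
Landed cost = invoice 86759.33 + 15376.37 = 102135.70

Total landed cost: SGD 102135.70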